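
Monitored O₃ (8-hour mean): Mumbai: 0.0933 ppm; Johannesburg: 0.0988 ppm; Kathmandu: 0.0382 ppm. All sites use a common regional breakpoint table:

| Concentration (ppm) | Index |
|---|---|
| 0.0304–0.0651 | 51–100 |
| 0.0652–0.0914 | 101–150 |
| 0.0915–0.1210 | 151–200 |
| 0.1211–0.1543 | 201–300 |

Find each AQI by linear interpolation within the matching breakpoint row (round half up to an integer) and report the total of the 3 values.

379

Mumbai: 0.0933 lies in 0.0915–0.1210, so I_lo=151, I_hi=200, C_lo=0.0915, C_hi=0.1210.
(200−151)/(0.1210−0.0915) × (0.0933−0.0915) + 151 = 49/0.0295 × 0.0018 + 151 ≈ 153.99 → 154.
Johannesburg 0.0988: bracket 0.0915–0.1210 → index 151–200; slope 49/0.0295, offset 0.0073.
AQI = 151 + 49/0.0295·0.0073 ≈ 163.13 ⇒ 163.
Kathmandu: 0.0382 lies in 0.0304–0.0651, so I_lo=51, I_hi=100, C_lo=0.0304, C_hi=0.0651.
(100−51)/(0.0651−0.0304) × (0.0382−0.0304) + 51 = 49/0.0347 × 0.0078 + 51 ≈ 62.01 → 62.
AQIs: Mumbai=154, Johannesburg=163, Kathmandu=62. Sum = 154 + 163 + 62 = 379.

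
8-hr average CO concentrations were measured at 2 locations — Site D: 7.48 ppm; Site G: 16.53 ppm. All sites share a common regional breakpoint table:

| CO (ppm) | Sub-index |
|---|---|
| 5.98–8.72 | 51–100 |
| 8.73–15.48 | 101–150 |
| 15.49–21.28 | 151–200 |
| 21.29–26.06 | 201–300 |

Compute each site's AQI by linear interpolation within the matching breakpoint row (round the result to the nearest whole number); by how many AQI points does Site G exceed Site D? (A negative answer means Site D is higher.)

Site D: 7.48 lies in 5.98–8.72, so I_lo=51, I_hi=100, C_lo=5.98, C_hi=8.72.
(100−51)/(8.72−5.98) × (7.48−5.98) + 51 = 49/2.74 × 1.50 + 51 ≈ 77.82 → 78.
Site G: 16.53 ∈ [15.49, 21.28] ↔ index [151, 200].
151 + (16.53−15.49)·(200−151)/(21.28−15.49) = 151 + 1.04·49/5.79 ≈ 159.80, so AQI = 160.
AQIs: Site D=78, Site G=160. Site G (160) − Site D (78) = 82.

82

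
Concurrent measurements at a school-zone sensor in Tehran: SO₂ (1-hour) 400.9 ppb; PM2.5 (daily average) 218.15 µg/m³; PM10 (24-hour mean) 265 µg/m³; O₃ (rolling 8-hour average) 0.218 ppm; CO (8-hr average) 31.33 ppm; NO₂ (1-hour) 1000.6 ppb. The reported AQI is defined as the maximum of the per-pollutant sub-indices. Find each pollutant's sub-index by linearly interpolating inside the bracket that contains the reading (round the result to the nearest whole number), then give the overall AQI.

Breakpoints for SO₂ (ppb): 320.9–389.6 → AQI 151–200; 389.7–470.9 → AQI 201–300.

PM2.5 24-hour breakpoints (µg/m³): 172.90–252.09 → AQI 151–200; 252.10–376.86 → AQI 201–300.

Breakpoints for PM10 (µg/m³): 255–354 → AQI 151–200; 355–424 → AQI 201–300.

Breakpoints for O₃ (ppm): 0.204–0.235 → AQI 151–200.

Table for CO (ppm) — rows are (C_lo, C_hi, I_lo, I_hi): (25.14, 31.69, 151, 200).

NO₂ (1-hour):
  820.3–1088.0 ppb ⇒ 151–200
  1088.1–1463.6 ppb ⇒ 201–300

SO₂: row 389.7–470.9 (AQI 201–300). (300−201)·(400.9−389.7)/(470.9−389.7) + 201 = 99·11.2/81.2 + 201 ≈ 214.66 → 215.
PM2.5: 218.15 lies in 172.90–252.09, so I_lo=151, I_hi=200, C_lo=172.90, C_hi=252.09.
(200−151)/(252.09−172.90) × (218.15−172.90) + 151 = 49/79.19 × 45.25 + 151 ≈ 179.00 → 179.
PM10: 265 lies in 255–354, so I_lo=151, I_hi=200, C_lo=255, C_hi=354.
(200−151)/(354−255) × (265−255) + 151 = 49/99 × 10 + 151 ≈ 155.95 → 156.
O₃: 0.218 lies in 0.204–0.235, so I_lo=151, I_hi=200, C_lo=0.204, C_hi=0.235.
(200−151)/(0.235−0.204) × (0.218−0.204) + 151 = 49/0.031 × 0.014 + 151 ≈ 173.13 → 173.
CO: row 25.14–31.69 (AQI 151–200). (200−151)·(31.33−25.14)/(31.69−25.14) + 151 = 49·6.19/6.55 + 151 ≈ 197.31 → 197.
NO₂: 1000.6 lies in 820.3–1088.0, so I_lo=151, I_hi=200, C_lo=820.3, C_hi=1088.0.
(200−151)/(1088.0−820.3) × (1000.6−820.3) + 151 = 49/267.7 × 180.3 + 151 ≈ 184.00 → 184.
Sub-indices: SO₂→215, PM2.5→179, PM10→156, O₃→173, CO→197, NO₂→184. Overall AQI = max = 215; dominant pollutant is SO₂.

215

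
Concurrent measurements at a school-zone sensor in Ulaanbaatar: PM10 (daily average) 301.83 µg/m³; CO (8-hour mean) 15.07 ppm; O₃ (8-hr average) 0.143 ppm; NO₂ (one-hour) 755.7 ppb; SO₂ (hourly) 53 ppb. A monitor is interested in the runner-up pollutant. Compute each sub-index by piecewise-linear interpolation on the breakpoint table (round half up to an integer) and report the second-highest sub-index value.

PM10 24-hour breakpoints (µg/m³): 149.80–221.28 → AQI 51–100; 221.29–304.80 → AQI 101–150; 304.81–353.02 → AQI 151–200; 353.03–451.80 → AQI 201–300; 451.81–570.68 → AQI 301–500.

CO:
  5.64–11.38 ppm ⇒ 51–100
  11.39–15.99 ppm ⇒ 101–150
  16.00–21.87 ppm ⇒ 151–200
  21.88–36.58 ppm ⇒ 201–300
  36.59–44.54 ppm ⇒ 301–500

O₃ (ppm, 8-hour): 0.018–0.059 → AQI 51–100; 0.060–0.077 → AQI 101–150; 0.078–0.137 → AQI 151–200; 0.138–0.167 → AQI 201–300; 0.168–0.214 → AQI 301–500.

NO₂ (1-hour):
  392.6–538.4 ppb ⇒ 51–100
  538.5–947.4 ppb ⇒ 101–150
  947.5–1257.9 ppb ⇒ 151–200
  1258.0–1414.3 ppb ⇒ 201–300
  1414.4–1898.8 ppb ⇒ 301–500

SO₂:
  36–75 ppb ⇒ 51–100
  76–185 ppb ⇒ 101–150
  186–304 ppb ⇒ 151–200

148

PM10 301.83: bracket 221.29–304.80 → index 101–150; slope 49/83.51, offset 80.54.
AQI = 101 + 49/83.51·80.54 ≈ 148.26 ⇒ 148.
CO: 15.07 ∈ [11.39, 15.99] ↔ index [101, 150].
101 + (15.07−11.39)·(150−101)/(15.99−11.39) = 101 + 3.68·49/4.60 ≈ 140.20, so AQI = 140.
O₃: 0.143 lies in 0.138–0.167, so I_lo=201, I_hi=300, C_lo=0.138, C_hi=0.167.
(300−201)/(0.167−0.138) × (0.143−0.138) + 201 = 99/0.029 × 0.005 + 201 ≈ 218.07 → 218.
NO₂: row 538.5–947.4 (AQI 101–150). (150−101)·(755.7−538.5)/(947.4−538.5) + 101 = 49·217.2/408.9 + 101 ≈ 127.03 → 127.
SO₂: 53 ∈ [36, 75] ↔ index [51, 100].
51 + (53−36)·(100−51)/(75−36) = 51 + 17·49/39 ≈ 72.36, so AQI = 72.
Sub-indices: PM10→148, CO→140, O₃→218, NO₂→127, SO₂→72. Ranked high→low: 218, 148, 140, 127, 72. Second-highest sub-index = 148.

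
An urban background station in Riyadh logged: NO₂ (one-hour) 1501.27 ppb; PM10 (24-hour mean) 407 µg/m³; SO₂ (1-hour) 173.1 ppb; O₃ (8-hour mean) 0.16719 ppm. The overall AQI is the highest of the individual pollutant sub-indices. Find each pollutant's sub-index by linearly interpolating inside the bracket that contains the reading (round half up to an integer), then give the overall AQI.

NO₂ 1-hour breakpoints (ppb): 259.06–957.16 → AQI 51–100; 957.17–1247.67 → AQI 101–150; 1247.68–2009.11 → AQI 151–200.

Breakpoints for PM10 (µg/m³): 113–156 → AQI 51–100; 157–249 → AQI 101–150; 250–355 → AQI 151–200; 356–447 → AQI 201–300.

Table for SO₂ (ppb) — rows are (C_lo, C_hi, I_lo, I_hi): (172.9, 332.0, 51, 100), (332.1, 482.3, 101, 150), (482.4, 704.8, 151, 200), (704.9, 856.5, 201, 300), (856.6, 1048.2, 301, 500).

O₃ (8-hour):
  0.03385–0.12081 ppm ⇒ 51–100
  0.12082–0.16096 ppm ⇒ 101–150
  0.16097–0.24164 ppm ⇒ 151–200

NO₂: 1501.27 lies in 1247.68–2009.11, so I_lo=151, I_hi=200, C_lo=1247.68, C_hi=2009.11.
(200−151)/(2009.11−1247.68) × (1501.27−1247.68) + 151 = 49/761.43 × 253.59 + 151 ≈ 167.32 → 167.
PM10: 407 ∈ [356, 447] ↔ index [201, 300].
201 + (407−356)·(300−201)/(447−356) = 201 + 51·99/91 ≈ 256.48, so AQI = 256.
SO₂: 173.1 ∈ [172.9, 332.0] ↔ index [51, 100].
51 + (173.1−172.9)·(100−51)/(332.0−172.9) = 51 + 0.2·49/159.1 ≈ 51.06, so AQI = 51.
O₃: row 0.16097–0.24164 (AQI 151–200). (200−151)·(0.16719−0.16097)/(0.24164−0.16097) + 151 = 49·0.00622/0.08067 + 151 ≈ 154.78 → 155.
Sub-indices: NO₂→167, PM10→256, SO₂→51, O₃→155. Overall AQI = max = 256; dominant pollutant is PM10.

256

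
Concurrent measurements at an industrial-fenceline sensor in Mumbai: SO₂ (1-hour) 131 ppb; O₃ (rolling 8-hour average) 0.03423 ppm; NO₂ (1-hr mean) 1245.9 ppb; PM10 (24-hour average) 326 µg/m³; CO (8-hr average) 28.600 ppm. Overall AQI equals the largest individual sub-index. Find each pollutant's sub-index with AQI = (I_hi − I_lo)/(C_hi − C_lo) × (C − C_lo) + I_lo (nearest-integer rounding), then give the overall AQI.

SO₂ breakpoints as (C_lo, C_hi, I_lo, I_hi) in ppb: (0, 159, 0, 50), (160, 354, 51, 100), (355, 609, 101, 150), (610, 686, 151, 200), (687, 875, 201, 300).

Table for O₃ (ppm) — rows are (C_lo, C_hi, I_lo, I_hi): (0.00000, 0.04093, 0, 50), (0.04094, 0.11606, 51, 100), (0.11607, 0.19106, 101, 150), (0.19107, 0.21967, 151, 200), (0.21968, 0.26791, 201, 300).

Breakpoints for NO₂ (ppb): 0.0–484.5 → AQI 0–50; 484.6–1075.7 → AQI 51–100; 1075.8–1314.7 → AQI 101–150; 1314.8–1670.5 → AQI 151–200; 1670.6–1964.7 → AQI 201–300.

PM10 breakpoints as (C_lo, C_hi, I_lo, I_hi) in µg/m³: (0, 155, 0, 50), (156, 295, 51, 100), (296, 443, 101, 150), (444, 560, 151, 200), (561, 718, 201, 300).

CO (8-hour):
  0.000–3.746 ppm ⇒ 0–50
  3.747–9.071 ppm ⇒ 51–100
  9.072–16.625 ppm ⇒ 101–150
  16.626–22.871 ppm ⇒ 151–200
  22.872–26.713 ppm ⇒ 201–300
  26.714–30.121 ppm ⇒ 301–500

SO₂ 131: bracket 0–159 → index 0–50; slope 50/159, offset 131.
AQI = 0 + 50/159·131 ≈ 41.19 ⇒ 41.
O₃: 0.03423 lies in 0.00000–0.04093, so I_lo=0, I_hi=50, C_lo=0.00000, C_hi=0.04093.
(50−0)/(0.04093−0.00000) × (0.03423−0.00000) + 0 = 50/0.04093 × 0.03423 + 0 ≈ 41.82 → 42.
NO₂: row 1075.8–1314.7 (AQI 101–150). (150−101)·(1245.9−1075.8)/(1314.7−1075.8) + 101 = 49·170.1/238.9 + 101 ≈ 135.89 → 136.
PM10: row 296–443 (AQI 101–150). (150−101)·(326−296)/(443−296) + 101 = 49·30/147 + 101 ≈ 111.00 → 111.
CO 28.600: bracket 26.714–30.121 → index 301–500; slope 199/3.407, offset 1.886.
AQI = 301 + 199/3.407·1.886 ≈ 411.16 ⇒ 411.
Sub-indices: SO₂→41, O₃→42, NO₂→136, PM10→111, CO→411. Overall AQI = max = 411; dominant pollutant is CO.

411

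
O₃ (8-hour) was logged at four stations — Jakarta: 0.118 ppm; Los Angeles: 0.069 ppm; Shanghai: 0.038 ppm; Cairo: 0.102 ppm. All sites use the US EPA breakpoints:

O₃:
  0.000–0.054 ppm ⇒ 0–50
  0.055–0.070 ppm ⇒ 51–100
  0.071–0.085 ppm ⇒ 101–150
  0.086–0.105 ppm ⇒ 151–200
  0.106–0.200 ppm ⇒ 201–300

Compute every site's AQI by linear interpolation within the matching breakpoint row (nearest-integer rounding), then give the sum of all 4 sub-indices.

538

Jakarta: 0.118 ∈ [0.106, 0.200] ↔ index [201, 300].
201 + (0.118−0.106)·(300−201)/(0.200−0.106) = 201 + 0.012·99/0.094 ≈ 213.64, so AQI = 214.
Los Angeles: row 0.055–0.070 (AQI 51–100). (100−51)·(0.069−0.055)/(0.070−0.055) + 51 = 49·0.014/0.015 + 51 ≈ 96.73 → 97.
Shanghai 0.038: bracket 0.000–0.054 → index 0–50; slope 50/0.054, offset 0.038.
AQI = 0 + 50/0.054·0.038 ≈ 35.19 ⇒ 35.
Cairo: 0.102 ∈ [0.086, 0.105] ↔ index [151, 200].
151 + (0.102−0.086)·(200−151)/(0.105−0.086) = 151 + 0.016·49/0.019 ≈ 192.26, so AQI = 192.
AQIs: Jakarta=214, Los Angeles=97, Shanghai=35, Cairo=192. Sum = 214 + 97 + 35 + 192 = 538.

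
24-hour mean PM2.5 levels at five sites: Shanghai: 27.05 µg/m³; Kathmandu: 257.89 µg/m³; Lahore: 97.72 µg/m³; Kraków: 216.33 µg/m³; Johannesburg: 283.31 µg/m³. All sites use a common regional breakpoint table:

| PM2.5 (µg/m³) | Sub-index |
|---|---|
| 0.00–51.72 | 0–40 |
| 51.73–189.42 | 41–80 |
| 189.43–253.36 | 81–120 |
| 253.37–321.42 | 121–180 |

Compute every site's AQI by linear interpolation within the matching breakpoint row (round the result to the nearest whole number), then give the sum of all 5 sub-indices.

Shanghai: 27.05 ∈ [0.00, 51.72] ↔ index [0, 40].
0 + (27.05−0.00)·(40−0)/(51.72−0.00) = 0 + 27.05·40/51.72 ≈ 20.92, so AQI = 21.
Kathmandu: 257.89 lies in 253.37–321.42, so I_lo=121, I_hi=180, C_lo=253.37, C_hi=321.42.
(180−121)/(321.42−253.37) × (257.89−253.37) + 121 = 59/68.05 × 4.52 + 121 ≈ 124.92 → 125.
Lahore: 97.72 ∈ [51.73, 189.42] ↔ index [41, 80].
41 + (97.72−51.73)·(80−41)/(189.42−51.73) = 41 + 45.99·39/137.69 ≈ 54.03, so AQI = 54.
Kraków: 216.33 ∈ [189.43, 253.36] ↔ index [81, 120].
81 + (216.33−189.43)·(120−81)/(253.36−189.43) = 81 + 26.90·39/63.93 ≈ 97.41, so AQI = 97.
Johannesburg: 283.31 lies in 253.37–321.42, so I_lo=121, I_hi=180, C_lo=253.37, C_hi=321.42.
(180−121)/(321.42−253.37) × (283.31−253.37) + 121 = 59/68.05 × 29.94 + 121 ≈ 146.96 → 147.
AQIs: Shanghai=21, Kathmandu=125, Lahore=54, Kraków=97, Johannesburg=147. Sum = 21 + 125 + 54 + 97 + 147 = 444.

444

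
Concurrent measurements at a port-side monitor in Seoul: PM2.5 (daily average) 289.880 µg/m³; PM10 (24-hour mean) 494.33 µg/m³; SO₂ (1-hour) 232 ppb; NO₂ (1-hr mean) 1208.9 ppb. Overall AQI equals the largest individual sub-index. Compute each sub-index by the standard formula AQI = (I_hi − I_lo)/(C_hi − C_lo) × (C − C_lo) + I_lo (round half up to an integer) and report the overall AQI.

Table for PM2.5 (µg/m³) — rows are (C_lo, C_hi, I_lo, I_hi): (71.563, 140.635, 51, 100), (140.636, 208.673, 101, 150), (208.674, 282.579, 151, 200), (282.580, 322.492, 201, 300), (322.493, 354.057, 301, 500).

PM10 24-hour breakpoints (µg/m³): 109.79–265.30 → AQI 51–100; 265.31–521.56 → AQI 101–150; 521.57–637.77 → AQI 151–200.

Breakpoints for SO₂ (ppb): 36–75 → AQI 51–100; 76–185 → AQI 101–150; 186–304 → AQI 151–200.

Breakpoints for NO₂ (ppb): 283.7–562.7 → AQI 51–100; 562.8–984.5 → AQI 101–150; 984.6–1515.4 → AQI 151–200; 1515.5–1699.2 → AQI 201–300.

PM2.5: row 282.580–322.492 (AQI 201–300). (300−201)·(289.880−282.580)/(322.492−282.580) + 201 = 99·7.300/39.912 + 201 ≈ 219.11 → 219.
PM10: 494.33 lies in 265.31–521.56, so I_lo=101, I_hi=150, C_lo=265.31, C_hi=521.56.
(150−101)/(521.56−265.31) × (494.33−265.31) + 101 = 49/256.25 × 229.02 + 101 ≈ 144.79 → 145.
SO₂: 232 lies in 186–304, so I_lo=151, I_hi=200, C_lo=186, C_hi=304.
(200−151)/(304−186) × (232−186) + 151 = 49/118 × 46 + 151 ≈ 170.10 → 170.
NO₂: row 984.6–1515.4 (AQI 151–200). (200−151)·(1208.9−984.6)/(1515.4−984.6) + 151 = 49·224.3/530.8 + 151 ≈ 171.71 → 172.
Sub-indices: PM2.5→219, PM10→145, SO₂→170, NO₂→172. Overall AQI = max = 219; dominant pollutant is PM2.5.
AQI 219: Very Unhealthy.

219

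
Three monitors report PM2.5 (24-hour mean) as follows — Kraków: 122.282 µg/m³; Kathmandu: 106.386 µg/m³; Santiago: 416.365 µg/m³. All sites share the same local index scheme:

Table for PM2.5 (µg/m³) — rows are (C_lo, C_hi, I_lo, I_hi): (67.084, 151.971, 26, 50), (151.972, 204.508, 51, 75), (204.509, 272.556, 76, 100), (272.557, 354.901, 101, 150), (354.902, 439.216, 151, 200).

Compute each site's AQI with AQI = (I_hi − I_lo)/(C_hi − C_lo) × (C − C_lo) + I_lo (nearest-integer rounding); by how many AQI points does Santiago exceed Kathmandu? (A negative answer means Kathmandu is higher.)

150

Kraków: row 67.084–151.971 (AQI 26–50). (50−26)·(122.282−67.084)/(151.971−67.084) + 26 = 24·55.198/84.887 + 26 ≈ 41.61 → 42.
Kathmandu 106.386: bracket 67.084–151.971 → index 26–50; slope 24/84.887, offset 39.302.
AQI = 26 + 24/84.887·39.302 ≈ 37.11 ⇒ 37.
Santiago 416.365: bracket 354.902–439.216 → index 151–200; slope 49/84.314, offset 61.463.
AQI = 151 + 49/84.314·61.463 ≈ 186.72 ⇒ 187.
AQIs: Kraków=42, Kathmandu=37, Santiago=187. Santiago (187) − Kathmandu (37) = 150.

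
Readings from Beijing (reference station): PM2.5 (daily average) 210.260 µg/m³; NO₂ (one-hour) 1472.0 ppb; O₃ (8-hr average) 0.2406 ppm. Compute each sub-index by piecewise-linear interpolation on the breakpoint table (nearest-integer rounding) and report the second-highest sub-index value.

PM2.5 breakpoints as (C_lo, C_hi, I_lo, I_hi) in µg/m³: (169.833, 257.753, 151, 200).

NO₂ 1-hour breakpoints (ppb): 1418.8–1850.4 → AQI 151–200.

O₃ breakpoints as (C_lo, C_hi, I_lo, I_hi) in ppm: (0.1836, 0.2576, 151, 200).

174

PM2.5: row 169.833–257.753 (AQI 151–200). (200−151)·(210.260−169.833)/(257.753−169.833) + 151 = 49·40.427/87.920 + 151 ≈ 173.53 → 174.
NO₂: 1472.0 ∈ [1418.8, 1850.4] ↔ index [151, 200].
151 + (1472.0−1418.8)·(200−151)/(1850.4−1418.8) = 151 + 53.2·49/431.6 ≈ 157.04, so AQI = 157.
O₃: 0.2406 lies in 0.1836–0.2576, so I_lo=151, I_hi=200, C_lo=0.1836, C_hi=0.2576.
(200−151)/(0.2576−0.1836) × (0.2406−0.1836) + 151 = 49/0.0740 × 0.0570 + 151 ≈ 188.74 → 189.
Sub-indices: PM2.5→174, NO₂→157, O₃→189. Ranked high→low: 189, 174, 157. Second-highest sub-index = 174.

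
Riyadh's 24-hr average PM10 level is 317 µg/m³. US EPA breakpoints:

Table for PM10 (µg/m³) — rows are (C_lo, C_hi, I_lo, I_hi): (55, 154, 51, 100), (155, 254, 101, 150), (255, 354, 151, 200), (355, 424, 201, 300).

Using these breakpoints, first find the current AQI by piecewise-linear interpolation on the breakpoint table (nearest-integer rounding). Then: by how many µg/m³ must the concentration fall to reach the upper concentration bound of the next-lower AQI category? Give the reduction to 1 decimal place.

63.0

PM10: 317 lies in 255–354, so I_lo=151, I_hi=200, C_lo=255, C_hi=354.
(200−151)/(354−255) × (317−255) + 151 = 49/99 × 62 + 151 ≈ 181.69 → 182.
Current AQI 182 is in the Unhealthy range (151–200). The next-lower category tops out at AQI 150, whose upper concentration bound is 254 µg/m³.
Reduction needed = 317 − 254 = 63.0 µg/m³.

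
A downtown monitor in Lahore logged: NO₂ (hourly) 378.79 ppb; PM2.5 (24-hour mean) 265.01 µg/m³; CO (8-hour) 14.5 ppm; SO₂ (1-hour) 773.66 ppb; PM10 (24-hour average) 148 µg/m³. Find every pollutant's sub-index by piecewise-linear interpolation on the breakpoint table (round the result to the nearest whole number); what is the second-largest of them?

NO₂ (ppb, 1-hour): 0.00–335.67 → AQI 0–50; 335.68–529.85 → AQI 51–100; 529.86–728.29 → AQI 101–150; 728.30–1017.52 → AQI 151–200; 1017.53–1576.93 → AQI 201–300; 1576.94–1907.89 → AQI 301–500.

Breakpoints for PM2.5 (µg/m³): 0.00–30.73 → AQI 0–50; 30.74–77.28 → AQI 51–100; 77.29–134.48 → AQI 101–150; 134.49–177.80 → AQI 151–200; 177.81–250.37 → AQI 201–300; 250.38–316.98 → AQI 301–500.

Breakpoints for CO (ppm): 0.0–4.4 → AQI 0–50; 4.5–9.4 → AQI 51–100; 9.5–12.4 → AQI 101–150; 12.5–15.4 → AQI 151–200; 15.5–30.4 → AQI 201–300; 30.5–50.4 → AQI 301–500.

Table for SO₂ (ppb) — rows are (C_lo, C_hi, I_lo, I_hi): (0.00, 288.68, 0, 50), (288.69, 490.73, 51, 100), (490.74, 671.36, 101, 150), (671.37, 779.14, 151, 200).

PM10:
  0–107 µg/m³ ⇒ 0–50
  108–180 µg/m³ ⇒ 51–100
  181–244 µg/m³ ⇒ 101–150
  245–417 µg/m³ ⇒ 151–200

198

NO₂: row 335.68–529.85 (AQI 51–100). (100−51)·(378.79−335.68)/(529.85−335.68) + 51 = 49·43.11/194.17 + 51 ≈ 61.88 → 62.
PM2.5: row 250.38–316.98 (AQI 301–500). (500−301)·(265.01−250.38)/(316.98−250.38) + 301 = 199·14.63/66.60 + 301 ≈ 344.71 → 345.
CO: 14.5 ∈ [12.5, 15.4] ↔ index [151, 200].
151 + (14.5−12.5)·(200−151)/(15.4−12.5) = 151 + 2.0·49/2.9 ≈ 184.79, so AQI = 185.
SO₂ 773.66: bracket 671.37–779.14 → index 151–200; slope 49/107.77, offset 102.29.
AQI = 151 + 49/107.77·102.29 ≈ 197.51 ⇒ 198.
PM10: 148 ∈ [108, 180] ↔ index [51, 100].
51 + (148−108)·(100−51)/(180−108) = 51 + 40·49/72 ≈ 78.22, so AQI = 78.
Sub-indices: NO₂→62, PM2.5→345, CO→185, SO₂→198, PM10→78. Ranked high→low: 345, 198, 185, 78, 62. Second-highest sub-index = 198.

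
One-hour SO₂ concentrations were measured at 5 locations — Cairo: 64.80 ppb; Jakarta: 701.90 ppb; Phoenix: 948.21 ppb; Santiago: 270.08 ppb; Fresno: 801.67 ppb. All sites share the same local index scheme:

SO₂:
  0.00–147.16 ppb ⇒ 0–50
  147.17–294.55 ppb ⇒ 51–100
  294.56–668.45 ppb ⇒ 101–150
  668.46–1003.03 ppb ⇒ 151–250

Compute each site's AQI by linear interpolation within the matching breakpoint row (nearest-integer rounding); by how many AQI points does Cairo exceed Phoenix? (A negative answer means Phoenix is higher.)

-212

Cairo: 64.80 lies in 0.00–147.16, so I_lo=0, I_hi=50, C_lo=0.00, C_hi=147.16.
(50−0)/(147.16−0.00) × (64.80−0.00) + 0 = 50/147.16 × 64.80 + 0 ≈ 22.02 → 22.
Jakarta: row 668.46–1003.03 (AQI 151–250). (250−151)·(701.90−668.46)/(1003.03−668.46) + 151 = 99·33.44/334.57 + 151 ≈ 160.89 → 161.
Phoenix: row 668.46–1003.03 (AQI 151–250). (250−151)·(948.21−668.46)/(1003.03−668.46) + 151 = 99·279.75/334.57 + 151 ≈ 233.78 → 234.
Santiago: 270.08 lies in 147.17–294.55, so I_lo=51, I_hi=100, C_lo=147.17, C_hi=294.55.
(100−51)/(294.55−147.17) × (270.08−147.17) + 51 = 49/147.38 × 122.91 + 51 ≈ 91.86 → 92.
Fresno 801.67: bracket 668.46–1003.03 → index 151–250; slope 99/334.57, offset 133.21.
AQI = 151 + 99/334.57·133.21 ≈ 190.42 ⇒ 190.
AQIs: Cairo=22, Jakarta=161, Phoenix=234, Santiago=92, Fresno=190. Cairo (22) − Phoenix (234) = -212.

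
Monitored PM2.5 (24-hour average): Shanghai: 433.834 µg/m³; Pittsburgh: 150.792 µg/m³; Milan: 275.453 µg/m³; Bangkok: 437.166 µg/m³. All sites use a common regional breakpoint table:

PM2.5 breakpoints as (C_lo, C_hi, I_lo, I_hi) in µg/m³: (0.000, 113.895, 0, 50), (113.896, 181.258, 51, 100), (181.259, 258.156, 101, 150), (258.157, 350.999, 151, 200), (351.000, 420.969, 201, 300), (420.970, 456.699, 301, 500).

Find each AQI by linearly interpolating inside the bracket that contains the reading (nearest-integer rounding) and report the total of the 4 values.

Shanghai: 433.834 ∈ [420.970, 456.699] ↔ index [301, 500].
301 + (433.834−420.970)·(500−301)/(456.699−420.970) = 301 + 12.864·199/35.729 ≈ 372.65, so AQI = 373.
Pittsburgh 150.792: bracket 113.896–181.258 → index 51–100; slope 49/67.362, offset 36.896.
AQI = 51 + 49/67.362·36.896 ≈ 77.84 ⇒ 78.
Milan: row 258.157–350.999 (AQI 151–200). (200−151)·(275.453−258.157)/(350.999−258.157) + 151 = 49·17.296/92.842 + 151 ≈ 160.13 → 160.
Bangkok: row 420.970–456.699 (AQI 301–500). (500−301)·(437.166−420.970)/(456.699−420.970) + 301 = 199·16.196/35.729 + 301 ≈ 391.21 → 391.
AQIs: Shanghai=373, Pittsburgh=78, Milan=160, Bangkok=391. Sum = 373 + 78 + 160 + 391 = 1002.

1002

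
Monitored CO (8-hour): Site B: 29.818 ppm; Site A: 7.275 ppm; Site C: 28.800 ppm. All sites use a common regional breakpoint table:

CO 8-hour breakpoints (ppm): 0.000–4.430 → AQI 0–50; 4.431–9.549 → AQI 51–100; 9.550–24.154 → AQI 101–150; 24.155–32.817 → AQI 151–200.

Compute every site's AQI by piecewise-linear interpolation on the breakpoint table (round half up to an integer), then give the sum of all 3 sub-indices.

Site B: 29.818 ∈ [24.155, 32.817] ↔ index [151, 200].
151 + (29.818−24.155)·(200−151)/(32.817−24.155) = 151 + 5.663·49/8.662 ≈ 183.03, so AQI = 183.
Site A: 7.275 ∈ [4.431, 9.549] ↔ index [51, 100].
51 + (7.275−4.431)·(100−51)/(9.549−4.431) = 51 + 2.844·49/5.118 ≈ 78.23, so AQI = 78.
Site C: row 24.155–32.817 (AQI 151–200). (200−151)·(28.800−24.155)/(32.817−24.155) + 151 = 49·4.645/8.662 + 151 ≈ 177.28 → 177.
AQIs: Site B=183, Site A=78, Site C=177. Sum = 183 + 78 + 177 = 438.

438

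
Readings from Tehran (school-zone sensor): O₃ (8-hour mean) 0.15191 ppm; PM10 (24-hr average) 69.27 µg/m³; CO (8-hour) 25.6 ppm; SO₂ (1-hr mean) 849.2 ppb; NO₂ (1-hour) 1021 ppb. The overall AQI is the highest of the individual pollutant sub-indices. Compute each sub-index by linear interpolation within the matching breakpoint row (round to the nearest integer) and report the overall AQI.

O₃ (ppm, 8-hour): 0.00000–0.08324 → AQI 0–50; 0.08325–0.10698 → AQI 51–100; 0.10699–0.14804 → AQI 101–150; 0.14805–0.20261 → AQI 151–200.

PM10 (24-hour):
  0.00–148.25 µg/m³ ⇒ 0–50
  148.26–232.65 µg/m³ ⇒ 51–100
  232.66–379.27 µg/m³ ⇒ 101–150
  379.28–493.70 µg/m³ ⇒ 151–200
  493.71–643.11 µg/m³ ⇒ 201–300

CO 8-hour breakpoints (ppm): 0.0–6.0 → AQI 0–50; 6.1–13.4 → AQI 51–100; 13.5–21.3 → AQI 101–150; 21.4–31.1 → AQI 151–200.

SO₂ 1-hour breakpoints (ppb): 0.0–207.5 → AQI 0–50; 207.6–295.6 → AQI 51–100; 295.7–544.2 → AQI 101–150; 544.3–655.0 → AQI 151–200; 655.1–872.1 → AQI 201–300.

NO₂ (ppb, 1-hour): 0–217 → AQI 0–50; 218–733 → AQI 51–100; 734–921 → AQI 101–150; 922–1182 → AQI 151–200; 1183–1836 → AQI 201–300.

290

O₃: 0.15191 ∈ [0.14805, 0.20261] ↔ index [151, 200].
151 + (0.15191−0.14805)·(200−151)/(0.20261−0.14805) = 151 + 0.00386·49/0.05456 ≈ 154.47, so AQI = 154.
PM10: row 0.00–148.25 (AQI 0–50). (50−0)·(69.27−0.00)/(148.25−0.00) + 0 = 50·69.27/148.25 + 0 ≈ 23.36 → 23.
CO: 25.6 ∈ [21.4, 31.1] ↔ index [151, 200].
151 + (25.6−21.4)·(200−151)/(31.1−21.4) = 151 + 4.2·49/9.7 ≈ 172.22, so AQI = 172.
SO₂: 849.2 ∈ [655.1, 872.1] ↔ index [201, 300].
201 + (849.2−655.1)·(300−201)/(872.1−655.1) = 201 + 194.1·99/217.0 ≈ 289.55, so AQI = 290.
NO₂: row 922–1182 (AQI 151–200). (200−151)·(1021−922)/(1182−922) + 151 = 49·99/260 + 151 ≈ 169.66 → 170.
Sub-indices: O₃→154, PM10→23, CO→172, SO₂→290, NO₂→170. Overall AQI = max = 290; dominant pollutant is SO₂.
AQI 290: Very Unhealthy.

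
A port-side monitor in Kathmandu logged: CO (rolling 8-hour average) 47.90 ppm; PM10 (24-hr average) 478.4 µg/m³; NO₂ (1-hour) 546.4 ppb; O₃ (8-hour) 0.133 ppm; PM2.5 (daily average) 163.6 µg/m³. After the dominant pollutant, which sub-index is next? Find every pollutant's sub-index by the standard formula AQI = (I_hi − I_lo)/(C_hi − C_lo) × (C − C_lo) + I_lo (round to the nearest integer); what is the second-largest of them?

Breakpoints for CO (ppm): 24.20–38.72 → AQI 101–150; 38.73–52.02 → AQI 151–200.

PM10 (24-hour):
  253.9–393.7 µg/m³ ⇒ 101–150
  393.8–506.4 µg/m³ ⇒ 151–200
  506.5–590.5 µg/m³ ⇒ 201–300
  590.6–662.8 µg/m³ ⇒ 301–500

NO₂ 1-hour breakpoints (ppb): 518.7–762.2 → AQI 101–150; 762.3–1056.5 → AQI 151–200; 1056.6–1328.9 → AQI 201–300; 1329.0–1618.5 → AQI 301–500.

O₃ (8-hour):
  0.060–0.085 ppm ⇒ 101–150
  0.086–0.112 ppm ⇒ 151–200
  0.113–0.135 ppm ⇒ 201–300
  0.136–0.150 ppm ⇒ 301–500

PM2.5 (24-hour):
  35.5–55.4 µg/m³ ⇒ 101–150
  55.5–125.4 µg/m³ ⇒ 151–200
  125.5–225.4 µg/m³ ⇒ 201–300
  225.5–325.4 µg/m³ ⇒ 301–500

CO: 47.90 lies in 38.73–52.02, so I_lo=151, I_hi=200, C_lo=38.73, C_hi=52.02.
(200−151)/(52.02−38.73) × (47.90−38.73) + 151 = 49/13.29 × 9.17 + 151 ≈ 184.81 → 185.
PM10: row 393.8–506.4 (AQI 151–200). (200−151)·(478.4−393.8)/(506.4−393.8) + 151 = 49·84.6/112.6 + 151 ≈ 187.82 → 188.
NO₂: row 518.7–762.2 (AQI 101–150). (150−101)·(546.4−518.7)/(762.2−518.7) + 101 = 49·27.7/243.5 + 101 ≈ 106.57 → 107.
O₃: 0.133 ∈ [0.113, 0.135] ↔ index [201, 300].
201 + (0.133−0.113)·(300−201)/(0.135−0.113) = 201 + 0.020·99/0.022 ≈ 291.00, so AQI = 291.
PM2.5: row 125.5–225.4 (AQI 201–300). (300−201)·(163.6−125.5)/(225.4−125.5) + 201 = 99·38.1/99.9 + 201 ≈ 238.76 → 239.
Sub-indices: CO→185, PM10→188, NO₂→107, O₃→291, PM2.5→239. Ranked high→low: 291, 239, 188, 185, 107. Second-highest sub-index = 239.

239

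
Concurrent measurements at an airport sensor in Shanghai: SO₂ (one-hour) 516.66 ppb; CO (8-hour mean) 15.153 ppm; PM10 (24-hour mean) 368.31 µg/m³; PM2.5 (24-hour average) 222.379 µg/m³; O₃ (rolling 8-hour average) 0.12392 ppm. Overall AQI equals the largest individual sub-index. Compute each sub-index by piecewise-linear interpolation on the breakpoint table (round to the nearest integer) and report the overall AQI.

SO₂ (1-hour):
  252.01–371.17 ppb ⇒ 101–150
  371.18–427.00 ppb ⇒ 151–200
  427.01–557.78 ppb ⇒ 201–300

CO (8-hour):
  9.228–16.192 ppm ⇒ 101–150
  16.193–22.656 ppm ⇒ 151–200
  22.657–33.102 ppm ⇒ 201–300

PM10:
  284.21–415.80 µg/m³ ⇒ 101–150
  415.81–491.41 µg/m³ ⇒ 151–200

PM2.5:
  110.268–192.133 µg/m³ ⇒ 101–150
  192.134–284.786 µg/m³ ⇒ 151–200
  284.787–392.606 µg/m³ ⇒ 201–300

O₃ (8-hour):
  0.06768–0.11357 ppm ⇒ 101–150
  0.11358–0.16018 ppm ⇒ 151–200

269

SO₂: 516.66 ∈ [427.01, 557.78] ↔ index [201, 300].
201 + (516.66−427.01)·(300−201)/(557.78−427.01) = 201 + 89.65·99/130.77 ≈ 268.87, so AQI = 269.
CO: 15.153 ∈ [9.228, 16.192] ↔ index [101, 150].
101 + (15.153−9.228)·(150−101)/(16.192−9.228) = 101 + 5.925·49/6.964 ≈ 142.69, so AQI = 143.
PM10: 368.31 ∈ [284.21, 415.80] ↔ index [101, 150].
101 + (368.31−284.21)·(150−101)/(415.80−284.21) = 101 + 84.10·49/131.59 ≈ 132.32, so AQI = 132.
PM2.5: 222.379 lies in 192.134–284.786, so I_lo=151, I_hi=200, C_lo=192.134, C_hi=284.786.
(200−151)/(284.786−192.134) × (222.379−192.134) + 151 = 49/92.652 × 30.245 + 151 ≈ 167.00 → 167.
O₃: row 0.11358–0.16018 (AQI 151–200). (200−151)·(0.12392−0.11358)/(0.16018−0.11358) + 151 = 49·0.01034/0.04660 + 151 ≈ 161.87 → 162.
Sub-indices: SO₂→269, CO→143, PM10→132, PM2.5→167, O₃→162. Overall AQI = max = 269; dominant pollutant is SO₂.
AQI 269: Very Unhealthy.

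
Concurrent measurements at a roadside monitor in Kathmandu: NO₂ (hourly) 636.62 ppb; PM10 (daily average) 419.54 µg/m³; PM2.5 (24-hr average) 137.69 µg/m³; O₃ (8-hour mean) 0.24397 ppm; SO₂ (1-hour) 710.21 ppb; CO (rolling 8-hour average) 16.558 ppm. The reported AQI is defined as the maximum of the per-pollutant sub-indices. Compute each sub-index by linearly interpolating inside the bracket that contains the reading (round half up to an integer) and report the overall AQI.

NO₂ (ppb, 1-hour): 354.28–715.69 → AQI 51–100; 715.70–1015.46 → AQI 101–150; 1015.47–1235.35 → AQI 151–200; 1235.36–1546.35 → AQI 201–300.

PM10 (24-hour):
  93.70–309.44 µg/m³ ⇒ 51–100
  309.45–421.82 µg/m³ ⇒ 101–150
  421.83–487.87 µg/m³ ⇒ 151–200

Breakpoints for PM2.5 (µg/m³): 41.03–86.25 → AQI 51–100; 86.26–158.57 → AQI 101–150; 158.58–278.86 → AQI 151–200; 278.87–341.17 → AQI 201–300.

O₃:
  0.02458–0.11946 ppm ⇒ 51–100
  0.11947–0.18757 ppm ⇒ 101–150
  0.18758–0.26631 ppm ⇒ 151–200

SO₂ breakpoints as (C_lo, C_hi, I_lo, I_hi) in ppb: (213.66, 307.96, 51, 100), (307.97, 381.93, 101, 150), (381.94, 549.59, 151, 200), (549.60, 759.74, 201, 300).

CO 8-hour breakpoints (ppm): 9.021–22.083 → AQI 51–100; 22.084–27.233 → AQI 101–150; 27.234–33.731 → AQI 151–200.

277

NO₂: 636.62 lies in 354.28–715.69, so I_lo=51, I_hi=100, C_lo=354.28, C_hi=715.69.
(100−51)/(715.69−354.28) × (636.62−354.28) + 51 = 49/361.41 × 282.34 + 51 ≈ 89.28 → 89.
PM10: row 309.45–421.82 (AQI 101–150). (150−101)·(419.54−309.45)/(421.82−309.45) + 101 = 49·110.09/112.37 + 101 ≈ 149.01 → 149.
PM2.5 137.69: bracket 86.26–158.57 → index 101–150; slope 49/72.31, offset 51.43.
AQI = 101 + 49/72.31·51.43 ≈ 135.85 ⇒ 136.
O₃: 0.24397 ∈ [0.18758, 0.26631] ↔ index [151, 200].
151 + (0.24397−0.18758)·(200−151)/(0.26631−0.18758) = 151 + 0.05639·49/0.07873 ≈ 186.10, so AQI = 186.
SO₂: 710.21 ∈ [549.60, 759.74] ↔ index [201, 300].
201 + (710.21−549.60)·(300−201)/(759.74−549.60) = 201 + 160.61·99/210.14 ≈ 276.67, so AQI = 277.
CO: 16.558 lies in 9.021–22.083, so I_lo=51, I_hi=100, C_lo=9.021, C_hi=22.083.
(100−51)/(22.083−9.021) × (16.558−9.021) + 51 = 49/13.062 × 7.537 + 51 ≈ 79.27 → 79.
Sub-indices: NO₂→89, PM10→149, PM2.5→136, O₃→186, SO₂→277, CO→79. Overall AQI = max = 277; dominant pollutant is SO₂.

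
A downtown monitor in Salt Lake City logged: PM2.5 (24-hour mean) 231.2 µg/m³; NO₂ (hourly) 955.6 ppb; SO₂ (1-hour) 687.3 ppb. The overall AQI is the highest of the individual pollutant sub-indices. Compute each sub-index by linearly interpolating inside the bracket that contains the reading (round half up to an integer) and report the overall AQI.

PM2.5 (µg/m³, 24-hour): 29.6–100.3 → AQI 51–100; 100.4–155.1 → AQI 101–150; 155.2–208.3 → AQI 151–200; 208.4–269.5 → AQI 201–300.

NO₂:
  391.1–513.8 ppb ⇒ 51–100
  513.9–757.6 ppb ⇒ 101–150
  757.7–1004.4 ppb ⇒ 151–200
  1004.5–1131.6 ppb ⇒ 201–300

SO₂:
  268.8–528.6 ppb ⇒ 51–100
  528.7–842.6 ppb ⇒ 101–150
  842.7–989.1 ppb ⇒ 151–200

PM2.5 231.2: bracket 208.4–269.5 → index 201–300; slope 99/61.1, offset 22.8.
AQI = 201 + 99/61.1·22.8 ≈ 237.94 ⇒ 238.
NO₂: 955.6 lies in 757.7–1004.4, so I_lo=151, I_hi=200, C_lo=757.7, C_hi=1004.4.
(200−151)/(1004.4−757.7) × (955.6−757.7) + 151 = 49/246.7 × 197.9 + 151 ≈ 190.31 → 190.
SO₂: 687.3 lies in 528.7–842.6, so I_lo=101, I_hi=150, C_lo=528.7, C_hi=842.6.
(150−101)/(842.6−528.7) × (687.3−528.7) + 101 = 49/313.9 × 158.6 + 101 ≈ 125.76 → 126.
Sub-indices: PM2.5→238, NO₂→190, SO₂→126. Overall AQI = max = 238; dominant pollutant is PM2.5.

238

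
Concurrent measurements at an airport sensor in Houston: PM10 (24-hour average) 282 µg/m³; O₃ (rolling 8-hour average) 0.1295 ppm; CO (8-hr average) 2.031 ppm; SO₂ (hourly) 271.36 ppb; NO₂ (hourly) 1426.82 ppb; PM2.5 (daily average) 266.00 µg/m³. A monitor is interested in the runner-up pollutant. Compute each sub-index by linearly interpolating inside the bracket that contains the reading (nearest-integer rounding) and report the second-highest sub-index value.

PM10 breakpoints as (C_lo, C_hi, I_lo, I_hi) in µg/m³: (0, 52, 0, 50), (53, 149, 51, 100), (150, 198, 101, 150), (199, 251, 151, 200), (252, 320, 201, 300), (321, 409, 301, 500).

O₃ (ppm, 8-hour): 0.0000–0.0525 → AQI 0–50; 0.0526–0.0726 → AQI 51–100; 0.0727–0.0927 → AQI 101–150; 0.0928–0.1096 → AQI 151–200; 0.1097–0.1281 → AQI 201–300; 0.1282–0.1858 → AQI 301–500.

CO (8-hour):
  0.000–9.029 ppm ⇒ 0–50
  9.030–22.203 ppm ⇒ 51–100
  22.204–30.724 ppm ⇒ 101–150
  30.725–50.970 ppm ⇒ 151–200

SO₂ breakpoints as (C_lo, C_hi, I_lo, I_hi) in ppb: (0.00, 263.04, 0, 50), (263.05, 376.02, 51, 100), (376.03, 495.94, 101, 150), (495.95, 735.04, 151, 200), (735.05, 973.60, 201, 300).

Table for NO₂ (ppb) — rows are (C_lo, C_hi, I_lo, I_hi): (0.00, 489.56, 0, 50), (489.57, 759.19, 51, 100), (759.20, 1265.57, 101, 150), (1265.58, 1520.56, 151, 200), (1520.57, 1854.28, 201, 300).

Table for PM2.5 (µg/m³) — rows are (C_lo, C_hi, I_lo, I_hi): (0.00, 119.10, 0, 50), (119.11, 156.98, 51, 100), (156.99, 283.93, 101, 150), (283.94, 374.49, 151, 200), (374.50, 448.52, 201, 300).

245

PM10: 282 ∈ [252, 320] ↔ index [201, 300].
201 + (282−252)·(300−201)/(320−252) = 201 + 30·99/68 ≈ 244.68, so AQI = 245.
O₃: row 0.1282–0.1858 (AQI 301–500). (500−301)·(0.1295−0.1282)/(0.1858−0.1282) + 301 = 199·0.0013/0.0576 + 301 ≈ 305.49 → 305.
CO: 2.031 ∈ [0.000, 9.029] ↔ index [0, 50].
0 + (2.031−0.000)·(50−0)/(9.029−0.000) = 0 + 2.031·50/9.029 ≈ 11.25, so AQI = 11.
SO₂: 271.36 lies in 263.05–376.02, so I_lo=51, I_hi=100, C_lo=263.05, C_hi=376.02.
(100−51)/(376.02−263.05) × (271.36−263.05) + 51 = 49/112.97 × 8.31 + 51 ≈ 54.60 → 55.
NO₂: 1426.82 lies in 1265.58–1520.56, so I_lo=151, I_hi=200, C_lo=1265.58, C_hi=1520.56.
(200−151)/(1520.56−1265.58) × (1426.82−1265.58) + 151 = 49/254.98 × 161.24 + 151 ≈ 181.99 → 182.
PM2.5: row 156.99–283.93 (AQI 101–150). (150−101)·(266.00−156.99)/(283.93−156.99) + 101 = 49·109.01/126.94 + 101 ≈ 143.08 → 143.
Sub-indices: PM10→245, O₃→305, CO→11, SO₂→55, NO₂→182, PM2.5→143. Ranked high→low: 305, 245, 182, 143, 55, 11. Second-highest sub-index = 245.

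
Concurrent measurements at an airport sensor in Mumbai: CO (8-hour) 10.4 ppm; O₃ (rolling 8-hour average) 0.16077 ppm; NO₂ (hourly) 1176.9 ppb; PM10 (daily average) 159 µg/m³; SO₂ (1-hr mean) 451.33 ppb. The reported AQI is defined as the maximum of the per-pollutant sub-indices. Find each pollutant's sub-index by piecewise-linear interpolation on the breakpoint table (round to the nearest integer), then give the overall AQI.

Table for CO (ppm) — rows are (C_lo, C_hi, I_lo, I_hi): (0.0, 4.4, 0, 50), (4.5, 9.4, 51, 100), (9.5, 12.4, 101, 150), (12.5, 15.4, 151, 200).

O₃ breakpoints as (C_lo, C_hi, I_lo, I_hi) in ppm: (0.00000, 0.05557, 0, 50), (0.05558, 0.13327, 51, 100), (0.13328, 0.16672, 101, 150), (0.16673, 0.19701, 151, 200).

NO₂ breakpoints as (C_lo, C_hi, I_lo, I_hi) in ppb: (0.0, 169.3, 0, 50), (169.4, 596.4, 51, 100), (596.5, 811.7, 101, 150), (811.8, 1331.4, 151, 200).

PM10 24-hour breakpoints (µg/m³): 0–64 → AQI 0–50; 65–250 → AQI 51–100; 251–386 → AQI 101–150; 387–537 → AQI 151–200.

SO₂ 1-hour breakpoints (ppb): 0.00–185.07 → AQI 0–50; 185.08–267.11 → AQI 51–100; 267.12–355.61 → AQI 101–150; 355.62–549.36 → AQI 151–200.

CO: 10.4 ∈ [9.5, 12.4] ↔ index [101, 150].
101 + (10.4−9.5)·(150−101)/(12.4−9.5) = 101 + 0.9·49/2.9 ≈ 116.21, so AQI = 116.
O₃: row 0.13328–0.16672 (AQI 101–150). (150−101)·(0.16077−0.13328)/(0.16672−0.13328) + 101 = 49·0.02749/0.03344 + 101 ≈ 141.28 → 141.
NO₂: 1176.9 lies in 811.8–1331.4, so I_lo=151, I_hi=200, C_lo=811.8, C_hi=1331.4.
(200−151)/(1331.4−811.8) × (1176.9−811.8) + 151 = 49/519.6 × 365.1 + 151 ≈ 185.43 → 185.
PM10: 159 ∈ [65, 250] ↔ index [51, 100].
51 + (159−65)·(100−51)/(250−65) = 51 + 94·49/185 ≈ 75.90, so AQI = 76.
SO₂: 451.33 lies in 355.62–549.36, so I_lo=151, I_hi=200, C_lo=355.62, C_hi=549.36.
(200−151)/(549.36−355.62) × (451.33−355.62) + 151 = 49/193.74 × 95.71 + 151 ≈ 175.21 → 175.
Sub-indices: CO→116, O₃→141, NO₂→185, PM10→76, SO₂→175. Overall AQI = max = 185; dominant pollutant is NO₂.
AQI 185: Unhealthy.

185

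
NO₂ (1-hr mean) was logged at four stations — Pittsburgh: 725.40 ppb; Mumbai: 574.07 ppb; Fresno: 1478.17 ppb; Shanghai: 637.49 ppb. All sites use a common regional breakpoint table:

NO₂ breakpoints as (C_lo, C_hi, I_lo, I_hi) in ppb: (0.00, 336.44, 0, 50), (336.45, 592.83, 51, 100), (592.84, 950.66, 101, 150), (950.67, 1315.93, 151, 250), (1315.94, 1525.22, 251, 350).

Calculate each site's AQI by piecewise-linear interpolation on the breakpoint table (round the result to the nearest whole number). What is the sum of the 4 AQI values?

650

Pittsburgh 725.40: bracket 592.84–950.66 → index 101–150; slope 49/357.82, offset 132.56.
AQI = 101 + 49/357.82·132.56 ≈ 119.15 ⇒ 119.
Mumbai: 574.07 ∈ [336.45, 592.83] ↔ index [51, 100].
51 + (574.07−336.45)·(100−51)/(592.83−336.45) = 51 + 237.62·49/256.38 ≈ 96.41, so AQI = 96.
Fresno: row 1315.94–1525.22 (AQI 251–350). (350−251)·(1478.17−1315.94)/(1525.22−1315.94) + 251 = 99·162.23/209.28 + 251 ≈ 327.74 → 328.
Shanghai: 637.49 lies in 592.84–950.66, so I_lo=101, I_hi=150, C_lo=592.84, C_hi=950.66.
(150−101)/(950.66−592.84) × (637.49−592.84) + 101 = 49/357.82 × 44.65 + 101 ≈ 107.11 → 107.
AQIs: Pittsburgh=119, Mumbai=96, Fresno=328, Shanghai=107. Sum = 119 + 96 + 328 + 107 = 650.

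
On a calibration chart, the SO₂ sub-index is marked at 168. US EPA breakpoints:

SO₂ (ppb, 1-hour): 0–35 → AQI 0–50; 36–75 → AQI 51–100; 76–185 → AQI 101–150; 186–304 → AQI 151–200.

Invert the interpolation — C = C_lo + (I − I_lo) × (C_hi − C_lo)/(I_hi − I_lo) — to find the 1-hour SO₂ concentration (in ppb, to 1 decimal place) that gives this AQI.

226.9

AQI 168 lies in the 151–200 band, which corresponds to 186–304 ppb.
C = 186 + (168−151)×(304−186)/(200−151) = 186 + 17×118/49 ≈ 226.939 ppb → 226.9 ppb to 1 dp.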